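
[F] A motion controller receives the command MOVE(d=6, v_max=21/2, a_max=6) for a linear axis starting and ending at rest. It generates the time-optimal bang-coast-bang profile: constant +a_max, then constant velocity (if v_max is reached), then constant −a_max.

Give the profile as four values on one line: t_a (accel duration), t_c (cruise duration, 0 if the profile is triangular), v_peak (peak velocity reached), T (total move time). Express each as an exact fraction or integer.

v_max²/a_max = (21/2)²/6 = 147/8
6 < 147/8 ⇒ no cruise
v_peak = √(6·6) = √36 = 6
t_a = 6/6 = 1; t_c = 0
T = 2·1 = 2

t_a=1 t_c=0 v_peak=6 T=2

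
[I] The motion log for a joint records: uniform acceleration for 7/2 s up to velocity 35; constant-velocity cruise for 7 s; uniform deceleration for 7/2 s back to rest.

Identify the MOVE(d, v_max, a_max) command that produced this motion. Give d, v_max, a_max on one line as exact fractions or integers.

d=735/2 v_max=35 a_max=10

a_max = 35/(7/2) = 10
d_a = ½·35·7/2 = 245/4; d_c = 35·7 = 245
d = 2·245/4 + 245 = 735/2
t_c = 7 > 0 → v_max = v_peak = 35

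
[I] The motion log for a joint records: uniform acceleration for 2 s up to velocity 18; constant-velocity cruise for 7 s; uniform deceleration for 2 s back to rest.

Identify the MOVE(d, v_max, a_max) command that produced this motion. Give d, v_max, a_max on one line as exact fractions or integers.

a_max = 18/2 = 9
d_a = ½·18·2 = 18; d_c = 18·7 = 126
d = 2·18 + 126 = 162
t_c = 7 > 0 so v_max = 18

d=162 v_max=18 a_max=9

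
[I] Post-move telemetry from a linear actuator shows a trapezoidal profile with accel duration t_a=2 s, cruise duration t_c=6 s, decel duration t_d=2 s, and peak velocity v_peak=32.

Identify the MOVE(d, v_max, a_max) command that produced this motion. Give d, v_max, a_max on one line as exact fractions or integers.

d=256 v_max=32 a_max=16

a_max = 32/2 = 16
d_a = ½·32·2 = 32; d_c = 32·6 = 192
d = 2·32 + 192 = 256
t_c = 6 > 0 ⇒ limit active, v_max = 32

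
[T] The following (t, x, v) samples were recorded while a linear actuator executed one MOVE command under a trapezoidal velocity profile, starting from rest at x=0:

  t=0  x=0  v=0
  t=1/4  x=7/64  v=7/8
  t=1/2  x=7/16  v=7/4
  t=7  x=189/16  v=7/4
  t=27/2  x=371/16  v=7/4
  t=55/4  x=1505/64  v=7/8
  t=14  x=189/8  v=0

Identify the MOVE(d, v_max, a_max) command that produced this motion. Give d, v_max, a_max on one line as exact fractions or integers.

d=189/8 v_max=7/4 a_max=7/2

final state: t=14, x=189/8, v=0 → d = 189/8
a_max = (7/8−0)/(1/4−0) = 7/2
max v = 7/4 over t∈[1/2,27/2] → v_max = 7/4
check: 7/4·(1/2+13) = 189/8 ✓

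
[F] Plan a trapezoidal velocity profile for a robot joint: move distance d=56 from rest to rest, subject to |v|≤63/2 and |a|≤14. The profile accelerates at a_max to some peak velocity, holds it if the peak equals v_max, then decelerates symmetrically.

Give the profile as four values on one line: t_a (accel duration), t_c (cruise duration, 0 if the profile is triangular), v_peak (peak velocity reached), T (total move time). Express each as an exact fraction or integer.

vₘ²/aₘ = (63/2)²/14 = 567/8
56 < 567/8 → triangular
v_peak = √(56·14) = √784 = 28
t_a = 28/14 = 2; t_c = 0
T = 2·2 = 4

t_a=2 t_c=0 v_peak=28 T=4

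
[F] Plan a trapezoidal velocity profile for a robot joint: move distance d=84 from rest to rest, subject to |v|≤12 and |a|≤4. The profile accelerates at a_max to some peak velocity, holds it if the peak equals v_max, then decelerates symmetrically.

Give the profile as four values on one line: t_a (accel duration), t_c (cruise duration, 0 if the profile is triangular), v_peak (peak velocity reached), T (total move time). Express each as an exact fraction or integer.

(v_max)²/a_max = 12²/4 = 36
84 ≥ 36 ⇒ cruise phase
t_a = 12/4 = 3; v_peak = 12
d_cruise = 84 − 36 = 48; t_c = 48/12 = 4
T = 2·3 + 4 = 10

t_a=3 t_c=4 v_peak=12 T=10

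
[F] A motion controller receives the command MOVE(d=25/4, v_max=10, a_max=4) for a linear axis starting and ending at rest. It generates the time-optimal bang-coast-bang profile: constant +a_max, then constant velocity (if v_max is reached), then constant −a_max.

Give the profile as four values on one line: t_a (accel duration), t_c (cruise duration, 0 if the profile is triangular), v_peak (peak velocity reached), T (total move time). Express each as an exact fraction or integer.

t_a=5/4 t_c=0 v_peak=5 T=5/2

v_max²/a_max = 10²/4 = 25
25/4 < 25 ⇒ no cruise
v_peak = √(25/4·4) = √25 = 5
t_a = 5/4; t_c = 0
T = 2·5/4 = 5/2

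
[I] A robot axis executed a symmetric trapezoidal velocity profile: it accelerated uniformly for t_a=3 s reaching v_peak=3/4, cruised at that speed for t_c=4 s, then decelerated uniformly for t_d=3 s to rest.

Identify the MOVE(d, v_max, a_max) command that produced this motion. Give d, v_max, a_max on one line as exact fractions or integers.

a_max = (3/4)/3 = 1/4
d_a = ½·3/4·3 = 9/8; d_c = 3/4·4 = 3
d = 2·9/8 + 3 = 21/4
t_c = 4 > 0 ⇒ limit active, v_max = 3/4

d=21/4 v_max=3/4 a_max=1/4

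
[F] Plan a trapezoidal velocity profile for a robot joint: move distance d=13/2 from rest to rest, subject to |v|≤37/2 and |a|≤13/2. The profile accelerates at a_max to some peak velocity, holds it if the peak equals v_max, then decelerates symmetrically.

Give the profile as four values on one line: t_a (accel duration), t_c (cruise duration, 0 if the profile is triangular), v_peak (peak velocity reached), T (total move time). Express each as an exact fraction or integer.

t_a=1 t_c=0 v_peak=13/2 T=2

v_max²/a_max = (37/2)²/(13/2) = 1369/26
13/2 < 1369/26 so t_c = 0
v_peak = √(13/2·13/2) = √(169/4) = 13/2
t_a = (13/2)/(13/2) = 1; t_c = 0
T = 2·1 = 2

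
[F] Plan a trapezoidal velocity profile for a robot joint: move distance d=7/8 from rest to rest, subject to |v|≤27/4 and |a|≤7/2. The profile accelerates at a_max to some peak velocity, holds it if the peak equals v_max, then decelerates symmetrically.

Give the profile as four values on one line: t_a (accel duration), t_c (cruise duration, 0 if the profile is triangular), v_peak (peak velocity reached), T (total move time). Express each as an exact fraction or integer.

(v_max)²/a_max = (27/4)²/(7/2) = 729/56
7/8 < 729/56 ⇒ no cruise
v_peak = √(7/8·7/2) = √(49/16) = 7/4
t_a = (7/4)/(7/2) = 1/2; t_c = 0
T = 2·1/2 = 1

t_a=1/2 t_c=0 v_peak=7/4 T=1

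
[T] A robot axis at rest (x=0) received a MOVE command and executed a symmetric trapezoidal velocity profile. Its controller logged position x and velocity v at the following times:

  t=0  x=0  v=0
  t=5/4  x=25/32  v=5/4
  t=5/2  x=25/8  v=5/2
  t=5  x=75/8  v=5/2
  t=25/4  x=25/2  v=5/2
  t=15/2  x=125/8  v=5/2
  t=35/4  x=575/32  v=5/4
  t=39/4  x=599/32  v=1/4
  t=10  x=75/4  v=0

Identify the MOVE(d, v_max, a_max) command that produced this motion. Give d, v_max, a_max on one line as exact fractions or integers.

final state: t=10, x=75/4, v=0 → d = 75/4
a_max = (5/4−0)/(5/4−0) = 1
max v = 5/2 over t∈[5/2,15/2] → v_max = 5/2
check: 5/2·(5/2+5) = 75/4 ✓

d=75/4 v_max=5/2 a_max=1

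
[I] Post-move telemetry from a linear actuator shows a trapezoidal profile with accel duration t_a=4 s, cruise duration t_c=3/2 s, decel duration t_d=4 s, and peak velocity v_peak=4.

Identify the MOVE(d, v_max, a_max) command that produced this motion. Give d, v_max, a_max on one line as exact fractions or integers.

d=22 v_max=4 a_max=1

a_max = 4/4 = 1
d_a = ½·4·4 = 8; d_c = 4·3/2 = 6
d = 2·8 + 6 = 22
t_c = 3/2 > 0 so v_max = 4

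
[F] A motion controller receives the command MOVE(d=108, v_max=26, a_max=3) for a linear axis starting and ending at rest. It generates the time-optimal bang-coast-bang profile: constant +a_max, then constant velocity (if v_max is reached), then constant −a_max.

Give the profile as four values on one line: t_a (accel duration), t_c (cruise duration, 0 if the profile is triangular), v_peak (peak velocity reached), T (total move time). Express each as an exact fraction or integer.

t_a=6 t_c=0 v_peak=18 T=12

(v_max)²/a_max = 26²/3 = 676/3
108 < 676/3 so t_c = 0
v_peak = √(108·3) = √324 = 18
t_a = 18/3 = 6; t_c = 0
T = 2·6 = 12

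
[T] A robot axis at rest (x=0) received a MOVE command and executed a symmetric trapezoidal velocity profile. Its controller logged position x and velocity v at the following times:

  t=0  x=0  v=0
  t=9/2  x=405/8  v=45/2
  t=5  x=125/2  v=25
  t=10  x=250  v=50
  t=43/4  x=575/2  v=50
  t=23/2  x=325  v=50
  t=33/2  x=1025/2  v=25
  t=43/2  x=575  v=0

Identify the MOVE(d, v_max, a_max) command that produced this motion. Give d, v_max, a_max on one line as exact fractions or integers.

final state: t=43/2, x=575, v=0 → d = 575
a_max = (45/2−0)/(9/2−0) = 5
max v = 50 over t∈[10,23/2] → v_max = 50
check: 50·(10+3/2) = 575 ✓

d=575 v_max=50 a_max=5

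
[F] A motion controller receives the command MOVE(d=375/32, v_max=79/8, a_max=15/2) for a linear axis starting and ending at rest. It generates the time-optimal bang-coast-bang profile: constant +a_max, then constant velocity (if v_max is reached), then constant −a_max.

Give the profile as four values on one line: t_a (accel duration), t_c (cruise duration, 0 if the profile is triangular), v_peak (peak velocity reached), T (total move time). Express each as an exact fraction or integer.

t_a=5/4 t_c=0 v_peak=75/8 T=5/2

vₘ²/aₘ = (79/8)²/(15/2) = 6241/480
375/32 < 6241/480 ⇒ no cruise
v_peak = √(375/32·15/2) = √(5625/64) = 75/8
t_a = (75/8)/(15/2) = 5/4; t_c = 0
T = 2·5/4 = 5/2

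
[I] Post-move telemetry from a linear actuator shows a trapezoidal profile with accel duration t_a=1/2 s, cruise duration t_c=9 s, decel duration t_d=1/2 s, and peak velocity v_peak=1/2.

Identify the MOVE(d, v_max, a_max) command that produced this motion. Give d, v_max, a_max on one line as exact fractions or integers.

a_max = (1/2)/(1/2) = 1
d_a = ½·1/2·1/2 = 1/8; d_c = 1/2·9 = 9/2
d = 2·1/8 + 9/2 = 19/4
t_c = 9 > 0 ⇒ limit active, v_max = 1/2

d=19/4 v_max=1/2 a_max=1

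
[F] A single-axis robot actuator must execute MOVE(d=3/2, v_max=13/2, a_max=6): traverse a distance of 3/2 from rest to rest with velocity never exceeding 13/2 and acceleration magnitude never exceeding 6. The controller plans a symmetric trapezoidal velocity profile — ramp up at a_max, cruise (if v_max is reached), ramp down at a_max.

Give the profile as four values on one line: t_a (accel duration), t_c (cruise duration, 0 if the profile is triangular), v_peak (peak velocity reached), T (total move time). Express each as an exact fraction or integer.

vₘ²/aₘ = (13/2)²/6 = 169/24
3/2 < 169/24 ⇒ no cruise
v_peak = √(3/2·6) = √9 = 3
t_a = 3/6 = 1/2; t_c = 0
T = 2·1/2 = 1

t_a=1/2 t_c=0 v_peak=3 T=1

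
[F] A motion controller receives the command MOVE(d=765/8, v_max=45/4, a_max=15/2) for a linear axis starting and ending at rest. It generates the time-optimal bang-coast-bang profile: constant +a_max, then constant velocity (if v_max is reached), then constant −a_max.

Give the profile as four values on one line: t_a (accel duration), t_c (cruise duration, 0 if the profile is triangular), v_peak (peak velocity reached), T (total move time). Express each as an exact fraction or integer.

t_a=3/2 t_c=7 v_peak=45/4 T=10

(v_max)²/a_max = (45/4)²/(15/2) = 135/8
765/8 ≥ 135/8 so v_max reached
t_a = (45/4)/(15/2) = 3/2; v_peak = 45/4
d_cruise = 765/8 − 135/8 = 315/4; t_c = (315/4)/(45/4) = 7
T = 2·3/2 + 7 = 10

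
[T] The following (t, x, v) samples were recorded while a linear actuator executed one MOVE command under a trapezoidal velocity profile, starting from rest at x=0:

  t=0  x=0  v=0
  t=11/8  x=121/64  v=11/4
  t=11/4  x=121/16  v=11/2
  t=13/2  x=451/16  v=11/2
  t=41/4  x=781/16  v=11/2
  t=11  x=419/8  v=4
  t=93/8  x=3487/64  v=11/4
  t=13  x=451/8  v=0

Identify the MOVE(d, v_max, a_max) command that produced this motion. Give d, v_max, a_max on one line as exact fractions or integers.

d=451/8 v_max=11/2 a_max=2

final state: t=13, x=451/8, v=0 → d = 451/8
a_max = (11/4−0)/(11/8−0) = 2
max v = 11/2 over t∈[11/4,41/4] → v_max = 11/2
check: 11/2·(11/4+15/2) = 451/8 ✓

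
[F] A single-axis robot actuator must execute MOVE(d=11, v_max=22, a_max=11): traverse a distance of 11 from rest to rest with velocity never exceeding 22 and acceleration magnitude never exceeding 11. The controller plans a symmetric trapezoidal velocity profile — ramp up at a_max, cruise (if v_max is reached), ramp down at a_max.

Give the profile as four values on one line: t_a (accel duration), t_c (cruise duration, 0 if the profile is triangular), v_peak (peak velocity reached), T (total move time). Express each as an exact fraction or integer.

v_max²/a_max = 22²/11 = 44
11 < 44 → triangular
v_peak = √(11·11) = √121 = 11
t_a = 11/11 = 1; t_c = 0
T = 2·1 = 2

t_a=1 t_c=0 v_peak=11 T=2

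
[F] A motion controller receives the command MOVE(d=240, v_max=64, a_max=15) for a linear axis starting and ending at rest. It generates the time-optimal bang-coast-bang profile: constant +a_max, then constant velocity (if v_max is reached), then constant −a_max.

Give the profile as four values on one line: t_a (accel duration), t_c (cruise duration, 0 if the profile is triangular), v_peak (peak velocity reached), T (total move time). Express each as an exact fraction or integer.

(v_max)²/a_max = 64²/15 = 4096/15
240 < 4096/15 ⇒ no cruise
v_peak = √(240·15) = √3600 = 60
t_a = 60/15 = 4; t_c = 0
T = 2·4 = 8

t_a=4 t_c=0 v_peak=60 T=8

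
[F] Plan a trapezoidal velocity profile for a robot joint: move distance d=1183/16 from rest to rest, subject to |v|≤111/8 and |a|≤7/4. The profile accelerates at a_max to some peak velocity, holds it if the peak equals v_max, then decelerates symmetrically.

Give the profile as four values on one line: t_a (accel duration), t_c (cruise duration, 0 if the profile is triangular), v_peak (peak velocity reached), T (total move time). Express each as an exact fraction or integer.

vₘ²/aₘ = (111/8)²/(7/4) = 12321/112
1183/16 < 12321/112 → triangular
v_peak = √(1183/16·7/4) = √(8281/64) = 91/8
t_a = (91/8)/(7/4) = 13/2; t_c = 0
T = 2·13/2 = 13

t_a=13/2 t_c=0 v_peak=91/8 T=13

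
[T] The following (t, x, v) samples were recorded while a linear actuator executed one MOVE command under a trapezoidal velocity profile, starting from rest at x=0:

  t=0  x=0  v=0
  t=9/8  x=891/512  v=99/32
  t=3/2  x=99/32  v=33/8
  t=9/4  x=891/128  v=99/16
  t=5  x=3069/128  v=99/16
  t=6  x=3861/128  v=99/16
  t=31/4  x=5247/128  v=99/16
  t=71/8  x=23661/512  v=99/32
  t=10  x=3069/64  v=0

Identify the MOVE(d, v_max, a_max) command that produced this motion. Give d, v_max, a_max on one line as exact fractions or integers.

final state: t=10, x=3069/64, v=0 → d = 3069/64
a_max = (99/32−0)/(9/8−0) = 11/4
max v = 99/16 over t∈[9/4,31/4] → v_max = 99/16
check: 99/16·(9/4+11/2) = 3069/64 ✓

d=3069/64 v_max=99/16 a_max=11/4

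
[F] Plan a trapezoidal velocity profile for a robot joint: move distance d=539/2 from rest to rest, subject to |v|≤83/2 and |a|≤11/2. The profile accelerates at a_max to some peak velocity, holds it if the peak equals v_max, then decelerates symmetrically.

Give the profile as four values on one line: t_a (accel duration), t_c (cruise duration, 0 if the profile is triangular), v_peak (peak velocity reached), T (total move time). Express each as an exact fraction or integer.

(v_max)²/a_max = (83/2)²/(11/2) = 6889/22
539/2 < 6889/22 ⇒ no cruise
v_peak = √(539/2·11/2) = √(5929/4) = 77/2
t_a = (77/2)/(11/2) = 7; t_c = 0
T = 2·7 = 14

t_a=7 t_c=0 v_peak=77/2 T=14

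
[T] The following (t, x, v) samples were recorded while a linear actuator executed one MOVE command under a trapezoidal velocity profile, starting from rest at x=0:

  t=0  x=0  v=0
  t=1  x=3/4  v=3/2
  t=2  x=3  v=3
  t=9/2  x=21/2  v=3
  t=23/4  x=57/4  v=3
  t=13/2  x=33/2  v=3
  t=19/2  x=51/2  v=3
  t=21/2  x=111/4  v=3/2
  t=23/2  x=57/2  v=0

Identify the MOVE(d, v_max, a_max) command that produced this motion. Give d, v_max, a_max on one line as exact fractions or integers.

d=57/2 v_max=3 a_max=3/2

final state: t=23/2, x=57/2, v=0 → d = 57/2
a_max = (3/2−0)/(1−0) = 3/2
max v = 3 over t∈[2,19/2] → v_max = 3
check: 3·(2+15/2) = 57/2 ✓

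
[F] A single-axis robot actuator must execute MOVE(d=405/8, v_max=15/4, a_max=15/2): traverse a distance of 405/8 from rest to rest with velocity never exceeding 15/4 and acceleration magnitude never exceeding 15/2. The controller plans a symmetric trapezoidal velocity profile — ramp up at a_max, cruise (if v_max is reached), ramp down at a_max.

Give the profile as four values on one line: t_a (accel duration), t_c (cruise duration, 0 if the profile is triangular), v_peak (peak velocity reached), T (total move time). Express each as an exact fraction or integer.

t_a=1/2 t_c=13 v_peak=15/4 T=14

v_max²/a_max = (15/4)²/(15/2) = 15/8
405/8 ≥ 15/8 ⇒ cruise phase
t_a = (15/4)/(15/2) = 1/2; v_peak = 15/4
d_cruise = 405/8 − 15/8 = 195/4; t_c = (195/4)/(15/4) = 13
T = 2·1/2 + 13 = 14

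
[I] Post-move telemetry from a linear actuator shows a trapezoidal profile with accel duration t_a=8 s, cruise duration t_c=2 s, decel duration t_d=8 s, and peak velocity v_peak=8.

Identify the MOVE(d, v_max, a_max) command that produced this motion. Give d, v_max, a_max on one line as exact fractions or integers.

a_max = 8/8 = 1
d_a = ½·8·8 = 32; d_c = 8·2 = 16
d = 2·32 + 16 = 80
t_c = 2 > 0 so v_max = 8

d=80 v_max=8 a_max=1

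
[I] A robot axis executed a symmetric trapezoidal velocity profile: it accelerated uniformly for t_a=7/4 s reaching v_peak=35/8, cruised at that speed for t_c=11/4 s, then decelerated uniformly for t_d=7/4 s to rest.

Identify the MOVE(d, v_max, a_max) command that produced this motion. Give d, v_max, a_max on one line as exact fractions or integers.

d=315/16 v_max=35/8 a_max=5/2

a_max = (35/8)/(7/4) = 5/2
d_a = ½·35/8·7/4 = 245/64; d_c = 35/8·11/4 = 385/32
d = 2·245/64 + 385/32 = 315/16
t_c = 11/4 > 0 → v_max = v_peak = 35/8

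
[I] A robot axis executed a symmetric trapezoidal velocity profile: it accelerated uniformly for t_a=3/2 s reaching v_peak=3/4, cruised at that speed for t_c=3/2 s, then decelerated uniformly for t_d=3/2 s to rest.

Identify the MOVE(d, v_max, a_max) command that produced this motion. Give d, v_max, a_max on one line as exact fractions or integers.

a_max = (3/4)/(3/2) = 1/2
d_a = ½·3/4·3/2 = 9/16; d_c = 3/4·3/2 = 9/8
d = 2·9/16 + 9/8 = 9/4
t_c = 3/2 > 0 ⇒ limit active, v_max = 3/4

d=9/4 v_max=3/4 a_max=1/2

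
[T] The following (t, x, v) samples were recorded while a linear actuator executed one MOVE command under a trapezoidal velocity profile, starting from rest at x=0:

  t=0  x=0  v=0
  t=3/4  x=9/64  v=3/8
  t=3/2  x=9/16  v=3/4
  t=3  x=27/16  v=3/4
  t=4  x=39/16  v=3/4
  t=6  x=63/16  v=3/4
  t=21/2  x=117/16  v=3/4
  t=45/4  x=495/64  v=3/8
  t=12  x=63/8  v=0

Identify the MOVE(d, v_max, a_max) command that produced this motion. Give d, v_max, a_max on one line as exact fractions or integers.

d=63/8 v_max=3/4 a_max=1/2

final state: t=12, x=63/8, v=0 → d = 63/8
a_max = (3/8−0)/(3/4−0) = 1/2
max v = 3/4 over t∈[3/2,21/2] → v_max = 3/4
check: 3/4·(3/2+9) = 63/8 ✓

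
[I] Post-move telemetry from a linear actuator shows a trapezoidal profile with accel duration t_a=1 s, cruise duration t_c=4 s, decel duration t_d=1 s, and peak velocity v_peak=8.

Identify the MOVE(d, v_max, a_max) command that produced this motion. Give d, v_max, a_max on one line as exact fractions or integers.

d=40 v_max=8 a_max=8

a_max = 8/1 = 8
d_a = ½·8·1 = 4; d_c = 8·4 = 32
d = 2·4 + 32 = 40
t_c = 4 > 0 → v_max = v_peak = 8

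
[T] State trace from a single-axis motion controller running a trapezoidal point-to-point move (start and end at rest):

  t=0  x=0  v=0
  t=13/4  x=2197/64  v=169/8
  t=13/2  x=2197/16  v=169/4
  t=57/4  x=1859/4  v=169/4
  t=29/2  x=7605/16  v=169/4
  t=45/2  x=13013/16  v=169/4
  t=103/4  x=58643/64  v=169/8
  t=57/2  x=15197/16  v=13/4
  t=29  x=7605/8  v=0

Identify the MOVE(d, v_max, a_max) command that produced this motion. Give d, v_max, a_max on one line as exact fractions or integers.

final state: t=29, x=7605/8, v=0 → d = 7605/8
a_max = (169/8−0)/(13/4−0) = 13/2
max v = 169/4 over t∈[13/2,45/2] → v_max = 169/4
check: 169/4·(13/2+16) = 7605/8 ✓

d=7605/8 v_max=169/4 a_max=13/2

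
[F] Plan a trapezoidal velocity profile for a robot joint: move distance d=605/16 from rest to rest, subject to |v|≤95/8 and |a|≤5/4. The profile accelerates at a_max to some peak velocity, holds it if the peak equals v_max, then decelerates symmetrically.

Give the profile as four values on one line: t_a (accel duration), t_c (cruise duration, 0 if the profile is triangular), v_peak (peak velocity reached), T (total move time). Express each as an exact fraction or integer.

t_a=11/2 t_c=0 v_peak=55/8 T=11

vₘ²/aₘ = (95/8)²/(5/4) = 1805/16
605/16 < 1805/16 ⇒ no cruise
v_peak = √(605/16·5/4) = √(3025/64) = 55/8
t_a = (55/8)/(5/4) = 11/2; t_c = 0
T = 2·11/2 = 11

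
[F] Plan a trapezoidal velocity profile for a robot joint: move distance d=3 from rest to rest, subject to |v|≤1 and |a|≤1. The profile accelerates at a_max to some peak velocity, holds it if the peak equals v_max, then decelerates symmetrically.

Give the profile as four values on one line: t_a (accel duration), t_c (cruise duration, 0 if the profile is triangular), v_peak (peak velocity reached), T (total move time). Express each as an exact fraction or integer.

v_max²/a_max = 1²/1 = 1
3 ≥ 1 ⇒ cruise phase
t_a = 1/1 = 1; v_peak = 1
d_cruise = 3 − 1 = 2; t_c = 2/1 = 2
T = 2·1 + 2 = 4

t_a=1 t_c=2 v_peak=1 T=4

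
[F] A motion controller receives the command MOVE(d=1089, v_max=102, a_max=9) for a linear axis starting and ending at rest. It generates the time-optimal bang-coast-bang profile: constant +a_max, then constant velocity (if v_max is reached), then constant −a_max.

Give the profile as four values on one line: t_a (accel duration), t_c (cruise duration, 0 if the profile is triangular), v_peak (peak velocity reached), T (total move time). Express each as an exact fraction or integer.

t_a=11 t_c=0 v_peak=99 T=22

v_max²/a_max = 102²/9 = 1156
1089 < 1156 ⇒ no cruise
v_peak = √(1089·9) = √9801 = 99
t_a = 99/9 = 11; t_c = 0
T = 2·11 = 22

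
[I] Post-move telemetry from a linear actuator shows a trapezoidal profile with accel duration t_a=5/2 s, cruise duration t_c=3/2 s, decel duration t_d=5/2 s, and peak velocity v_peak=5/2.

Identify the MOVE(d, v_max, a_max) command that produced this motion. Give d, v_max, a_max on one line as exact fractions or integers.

a_max = (5/2)/(5/2) = 1
d_a = ½·5/2·5/2 = 25/8; d_c = 5/2·3/2 = 15/4
d = 2·25/8 + 15/4 = 10
t_c = 3/2 > 0 ⇒ limit active, v_max = 5/2

d=10 v_max=5/2 a_max=1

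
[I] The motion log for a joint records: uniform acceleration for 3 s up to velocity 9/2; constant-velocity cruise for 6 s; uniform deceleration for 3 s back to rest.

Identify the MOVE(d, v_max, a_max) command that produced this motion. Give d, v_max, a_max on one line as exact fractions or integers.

d=81/2 v_max=9/2 a_max=3/2

a_max = (9/2)/3 = 3/2
d_a = ½·9/2·3 = 27/4; d_c = 9/2·6 = 27
d = 2·27/4 + 27 = 81/2
t_c = 6 > 0 → v_max = v_peak = 9/2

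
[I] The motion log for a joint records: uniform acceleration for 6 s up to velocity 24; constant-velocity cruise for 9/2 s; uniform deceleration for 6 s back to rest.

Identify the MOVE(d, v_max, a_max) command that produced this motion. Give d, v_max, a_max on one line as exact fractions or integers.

d=252 v_max=24 a_max=4

a_max = 24/6 = 4
d_a = ½·24·6 = 72; d_c = 24·9/2 = 108
d = 2·72 + 108 = 252
t_c = 9/2 > 0 → v_max = v_peak = 24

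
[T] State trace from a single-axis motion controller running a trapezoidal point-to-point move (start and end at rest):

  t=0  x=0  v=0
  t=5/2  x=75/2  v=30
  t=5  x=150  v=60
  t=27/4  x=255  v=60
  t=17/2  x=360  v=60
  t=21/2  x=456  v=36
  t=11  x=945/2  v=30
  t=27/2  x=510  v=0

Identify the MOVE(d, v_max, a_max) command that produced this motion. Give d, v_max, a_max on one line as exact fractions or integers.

final state: t=27/2, x=510, v=0 → d = 510
a_max = (30−0)/(5/2−0) = 12
max v = 60 over t∈[5,17/2] → v_max = 60
check: 60·(5+7/2) = 510 ✓

d=510 v_max=60 a_max=12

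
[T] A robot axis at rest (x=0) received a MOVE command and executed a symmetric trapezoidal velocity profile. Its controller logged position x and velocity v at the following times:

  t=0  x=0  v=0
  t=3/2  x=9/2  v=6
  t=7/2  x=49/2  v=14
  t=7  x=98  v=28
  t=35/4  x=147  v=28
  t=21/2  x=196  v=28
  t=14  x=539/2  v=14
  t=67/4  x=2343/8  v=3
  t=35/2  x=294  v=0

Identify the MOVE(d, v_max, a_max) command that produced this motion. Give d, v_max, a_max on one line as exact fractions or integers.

d=294 v_max=28 a_max=4

final state: t=35/2, x=294, v=0 → d = 294
a_max = (6−0)/(3/2−0) = 4
max v = 28 over t∈[7,21/2] → v_max = 28
check: 28·(7+7/2) = 294 ✓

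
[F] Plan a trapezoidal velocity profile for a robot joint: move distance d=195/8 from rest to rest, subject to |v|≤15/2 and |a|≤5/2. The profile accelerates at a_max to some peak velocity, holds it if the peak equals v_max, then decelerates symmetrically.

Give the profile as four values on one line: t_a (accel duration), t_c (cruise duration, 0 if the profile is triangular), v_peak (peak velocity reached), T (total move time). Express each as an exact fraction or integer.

t_a=3 t_c=1/4 v_peak=15/2 T=25/4

v_max²/a_max = (15/2)²/(5/2) = 45/2
195/8 ≥ 45/2 → trapezoidal
t_a = (15/2)/(5/2) = 3; v_peak = 15/2
d_cruise = 195/8 − 45/2 = 15/8; t_c = (15/8)/(15/2) = 1/4
T = 2·3 + 1/4 = 25/4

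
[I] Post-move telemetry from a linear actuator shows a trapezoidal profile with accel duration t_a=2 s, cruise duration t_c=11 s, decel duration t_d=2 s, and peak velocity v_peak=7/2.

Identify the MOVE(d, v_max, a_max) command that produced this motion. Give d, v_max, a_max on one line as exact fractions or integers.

a_max = (7/2)/2 = 7/4
d_a = ½·7/2·2 = 7/2; d_c = 7/2·11 = 77/2
d = 2·7/2 + 77/2 = 91/2
t_c = 11 > 0 → v_max = v_peak = 7/2

d=91/2 v_max=7/2 a_max=7/4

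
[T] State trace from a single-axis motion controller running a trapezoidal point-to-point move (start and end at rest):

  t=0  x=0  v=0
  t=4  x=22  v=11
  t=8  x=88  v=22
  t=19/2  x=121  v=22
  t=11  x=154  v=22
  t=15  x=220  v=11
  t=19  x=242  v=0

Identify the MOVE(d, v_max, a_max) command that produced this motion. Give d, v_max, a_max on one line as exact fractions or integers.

final state: t=19, x=242, v=0 → d = 242
a_max = (11−0)/(4−0) = 11/4
max v = 22 over t∈[8,11] → v_max = 22
check: 22·(8+3) = 242 ✓

d=242 v_max=22 a_max=11/4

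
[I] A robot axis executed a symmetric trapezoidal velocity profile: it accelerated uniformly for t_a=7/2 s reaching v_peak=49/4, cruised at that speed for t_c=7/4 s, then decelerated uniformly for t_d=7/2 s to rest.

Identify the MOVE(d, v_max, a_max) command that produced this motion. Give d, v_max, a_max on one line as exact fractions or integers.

a_max = (49/4)/(7/2) = 7/2
d_a = ½·49/4·7/2 = 343/16; d_c = 49/4·7/4 = 343/16
d = 2·343/16 + 343/16 = 1029/16
t_c = 7/4 > 0 → v_max = v_peak = 49/4

d=1029/16 v_max=49/4 a_max=7/2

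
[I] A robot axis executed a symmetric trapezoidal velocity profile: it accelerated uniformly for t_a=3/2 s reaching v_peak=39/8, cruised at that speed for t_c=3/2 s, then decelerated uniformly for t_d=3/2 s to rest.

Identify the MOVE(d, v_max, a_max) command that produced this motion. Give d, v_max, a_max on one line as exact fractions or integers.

d=117/8 v_max=39/8 a_max=13/4

a_max = (39/8)/(3/2) = 13/4
d_a = ½·39/8·3/2 = 117/32; d_c = 39/8·3/2 = 117/16
d = 2·117/32 + 117/16 = 117/8
t_c = 3/2 > 0 ⇒ limit active, v_max = 39/8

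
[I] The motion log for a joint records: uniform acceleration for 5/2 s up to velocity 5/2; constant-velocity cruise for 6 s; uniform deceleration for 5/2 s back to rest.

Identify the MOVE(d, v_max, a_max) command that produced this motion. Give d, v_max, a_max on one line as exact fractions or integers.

a_max = (5/2)/(5/2) = 1
d_a = ½·5/2·5/2 = 25/8; d_c = 5/2·6 = 15
d = 2·25/8 + 15 = 85/4
t_c = 6 > 0 → v_max = v_peak = 5/2

d=85/4 v_max=5/2 a_max=1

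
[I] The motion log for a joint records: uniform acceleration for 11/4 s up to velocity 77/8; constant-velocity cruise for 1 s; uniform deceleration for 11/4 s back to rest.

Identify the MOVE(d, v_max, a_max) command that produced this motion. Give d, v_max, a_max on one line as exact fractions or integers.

a_max = (77/8)/(11/4) = 7/2
d_a = ½·77/8·11/4 = 847/64; d_c = 77/8·1 = 77/8
d = 2·847/64 + 77/8 = 1155/32
t_c = 1 > 0 → v_max = v_peak = 77/8

d=1155/32 v_max=77/8 a_max=7/2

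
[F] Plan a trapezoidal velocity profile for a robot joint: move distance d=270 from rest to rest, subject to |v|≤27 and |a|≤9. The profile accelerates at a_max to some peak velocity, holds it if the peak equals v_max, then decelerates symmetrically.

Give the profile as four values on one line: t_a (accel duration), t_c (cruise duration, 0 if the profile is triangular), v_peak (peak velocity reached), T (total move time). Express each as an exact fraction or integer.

(v_max)²/a_max = 27²/9 = 81
270 ≥ 81 ⇒ cruise phase
t_a = 27/9 = 3; v_peak = 27
d_cruise = 270 − 81 = 189; t_c = 189/27 = 7
T = 2·3 + 7 = 13

t_a=3 t_c=7 v_peak=27 T=13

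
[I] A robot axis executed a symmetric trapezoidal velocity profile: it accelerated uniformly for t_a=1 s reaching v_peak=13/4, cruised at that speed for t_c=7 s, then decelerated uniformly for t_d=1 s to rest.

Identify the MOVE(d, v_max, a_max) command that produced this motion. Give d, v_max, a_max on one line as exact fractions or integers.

d=26 v_max=13/4 a_max=13/4

a_max = (13/4)/1 = 13/4
d_a = ½·13/4·1 = 13/8; d_c = 13/4·7 = 91/4
d = 2·13/8 + 91/4 = 26
t_c = 7 > 0 → v_max = v_peak = 13/4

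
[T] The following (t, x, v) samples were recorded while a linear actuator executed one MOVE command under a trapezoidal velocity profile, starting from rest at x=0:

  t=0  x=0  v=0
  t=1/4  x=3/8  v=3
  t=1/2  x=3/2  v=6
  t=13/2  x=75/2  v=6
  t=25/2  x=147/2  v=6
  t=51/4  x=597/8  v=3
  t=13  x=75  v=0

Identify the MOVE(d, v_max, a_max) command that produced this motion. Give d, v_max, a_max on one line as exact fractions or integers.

d=75 v_max=6 a_max=12

final state: t=13, x=75, v=0 → d = 75
a_max = (3−0)/(1/4−0) = 12
max v = 6 over t∈[1/2,25/2] → v_max = 6
check: 6·(1/2+12) = 75 ✓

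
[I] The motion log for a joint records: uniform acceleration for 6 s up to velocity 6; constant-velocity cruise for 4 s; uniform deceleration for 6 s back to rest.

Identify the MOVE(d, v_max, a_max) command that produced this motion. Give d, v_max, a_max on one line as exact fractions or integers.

d=60 v_max=6 a_max=1

a_max = 6/6 = 1
d_a = ½·6·6 = 18; d_c = 6·4 = 24
d = 2·18 + 24 = 60
t_c = 4 > 0 so v_max = 6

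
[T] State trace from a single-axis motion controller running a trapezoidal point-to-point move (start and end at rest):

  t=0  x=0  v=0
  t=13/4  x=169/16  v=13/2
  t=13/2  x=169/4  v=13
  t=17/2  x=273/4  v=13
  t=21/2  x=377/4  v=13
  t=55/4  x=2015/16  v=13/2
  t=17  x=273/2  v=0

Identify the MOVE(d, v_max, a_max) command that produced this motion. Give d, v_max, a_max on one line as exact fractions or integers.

d=273/2 v_max=13 a_max=2

final state: t=17, x=273/2, v=0 → d = 273/2
a_max = (13/2−0)/(13/4−0) = 2
max v = 13 over t∈[13/2,21/2] → v_max = 13
check: 13·(13/2+4) = 273/2 ✓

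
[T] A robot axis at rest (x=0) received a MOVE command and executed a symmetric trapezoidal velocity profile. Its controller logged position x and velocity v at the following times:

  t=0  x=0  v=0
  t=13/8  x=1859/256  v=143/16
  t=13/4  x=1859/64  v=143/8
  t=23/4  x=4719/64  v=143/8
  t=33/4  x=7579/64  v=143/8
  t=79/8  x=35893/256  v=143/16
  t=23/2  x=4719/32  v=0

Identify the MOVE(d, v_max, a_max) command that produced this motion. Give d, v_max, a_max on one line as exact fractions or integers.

d=4719/32 v_max=143/8 a_max=11/2

final state: t=23/2, x=4719/32, v=0 → d = 4719/32
a_max = (143/16−0)/(13/8−0) = 11/2
max v = 143/8 over t∈[13/4,33/4] → v_max = 143/8
check: 143/8·(13/4+5) = 4719/32 ✓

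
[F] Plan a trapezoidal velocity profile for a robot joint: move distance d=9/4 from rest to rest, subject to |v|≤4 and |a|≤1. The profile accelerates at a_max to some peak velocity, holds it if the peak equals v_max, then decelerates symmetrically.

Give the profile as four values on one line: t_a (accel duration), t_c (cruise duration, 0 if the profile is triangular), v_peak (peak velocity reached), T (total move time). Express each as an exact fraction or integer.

t_a=3/2 t_c=0 v_peak=3/2 T=3

vₘ²/aₘ = 4²/1 = 16
9/4 < 16 → triangular
v_peak = √(9/4·1) = √(9/4) = 3/2
t_a = (3/2)/1 = 3/2; t_c = 0
T = 2·3/2 = 3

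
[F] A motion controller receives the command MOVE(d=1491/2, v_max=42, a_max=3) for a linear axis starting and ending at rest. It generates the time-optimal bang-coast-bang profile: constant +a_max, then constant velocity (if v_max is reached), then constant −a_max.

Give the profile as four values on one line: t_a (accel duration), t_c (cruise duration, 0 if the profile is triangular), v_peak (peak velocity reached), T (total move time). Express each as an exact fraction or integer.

t_a=14 t_c=15/4 v_peak=42 T=127/4

vₘ²/aₘ = 42²/3 = 588
1491/2 ≥ 588 → trapezoidal
t_a = 42/3 = 14; v_peak = 42
d_cruise = 1491/2 − 588 = 315/2; t_c = (315/2)/42 = 15/4
T = 2·14 + 15/4 = 127/4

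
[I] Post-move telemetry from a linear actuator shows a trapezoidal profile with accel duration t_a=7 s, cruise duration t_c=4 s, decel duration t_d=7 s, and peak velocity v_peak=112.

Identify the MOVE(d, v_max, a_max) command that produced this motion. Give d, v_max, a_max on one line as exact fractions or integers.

d=1232 v_max=112 a_max=16

a_max = 112/7 = 16
d_a = ½·112·7 = 392; d_c = 112·4 = 448
d = 2·392 + 448 = 1232
t_c = 4 > 0 ⇒ limit active, v_max = 112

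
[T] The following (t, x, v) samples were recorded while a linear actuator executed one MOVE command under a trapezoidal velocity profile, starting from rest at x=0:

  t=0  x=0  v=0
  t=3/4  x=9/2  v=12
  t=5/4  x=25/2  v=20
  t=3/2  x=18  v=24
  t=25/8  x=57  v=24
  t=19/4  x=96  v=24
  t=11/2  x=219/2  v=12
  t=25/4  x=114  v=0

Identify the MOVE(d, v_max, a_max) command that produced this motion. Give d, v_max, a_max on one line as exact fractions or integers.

final state: t=25/4, x=114, v=0 → d = 114
a_max = (12−0)/(3/4−0) = 16
max v = 24 over t∈[3/2,19/4] → v_max = 24
check: 24·(3/2+13/4) = 114 ✓

d=114 v_max=24 a_max=16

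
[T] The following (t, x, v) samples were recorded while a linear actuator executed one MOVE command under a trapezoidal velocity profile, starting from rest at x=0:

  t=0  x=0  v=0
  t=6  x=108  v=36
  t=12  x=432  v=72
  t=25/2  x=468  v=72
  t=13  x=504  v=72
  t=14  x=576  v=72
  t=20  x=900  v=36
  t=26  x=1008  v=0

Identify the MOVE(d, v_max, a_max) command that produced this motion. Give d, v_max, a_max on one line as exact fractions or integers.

final state: t=26, x=1008, v=0 → d = 1008
a_max = (36−0)/(6−0) = 6
max v = 72 over t∈[12,14] → v_max = 72
check: 72·(12+2) = 1008 ✓

d=1008 v_max=72 a_max=6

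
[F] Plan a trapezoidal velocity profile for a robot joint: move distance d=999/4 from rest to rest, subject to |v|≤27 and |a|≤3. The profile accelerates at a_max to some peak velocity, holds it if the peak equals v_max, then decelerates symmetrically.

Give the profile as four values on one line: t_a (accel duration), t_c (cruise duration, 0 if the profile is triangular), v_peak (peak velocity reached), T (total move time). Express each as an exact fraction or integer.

t_a=9 t_c=1/4 v_peak=27 T=73/4

(v_max)²/a_max = 27²/3 = 243
999/4 ≥ 243 so v_max reached
t_a = 27/3 = 9; v_peak = 27
d_cruise = 999/4 − 243 = 27/4; t_c = (27/4)/27 = 1/4
T = 2·9 + 1/4 = 73/4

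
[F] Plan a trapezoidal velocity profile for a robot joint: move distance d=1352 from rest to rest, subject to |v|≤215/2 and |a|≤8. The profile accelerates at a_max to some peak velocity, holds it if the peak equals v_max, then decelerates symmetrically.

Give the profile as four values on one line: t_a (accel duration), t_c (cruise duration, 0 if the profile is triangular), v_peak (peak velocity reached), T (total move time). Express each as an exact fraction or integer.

t_a=13 t_c=0 v_peak=104 T=26

vₘ²/aₘ = (215/2)²/8 = 46225/32
1352 < 46225/32 ⇒ no cruise
v_peak = √(1352·8) = √10816 = 104
t_a = 104/8 = 13; t_c = 0
T = 2·13 = 26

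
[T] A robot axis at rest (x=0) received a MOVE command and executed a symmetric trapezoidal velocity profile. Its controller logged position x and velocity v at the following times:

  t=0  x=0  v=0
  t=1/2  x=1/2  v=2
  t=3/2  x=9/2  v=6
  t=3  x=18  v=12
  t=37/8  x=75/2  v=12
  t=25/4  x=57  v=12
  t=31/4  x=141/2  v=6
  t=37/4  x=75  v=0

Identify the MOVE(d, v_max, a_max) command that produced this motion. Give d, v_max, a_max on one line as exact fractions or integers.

final state: t=37/4, x=75, v=0 → d = 75
a_max = (2−0)/(1/2−0) = 4
max v = 12 over t∈[3,25/4] → v_max = 12
check: 12·(3+13/4) = 75 ✓

d=75 v_max=12 a_max=4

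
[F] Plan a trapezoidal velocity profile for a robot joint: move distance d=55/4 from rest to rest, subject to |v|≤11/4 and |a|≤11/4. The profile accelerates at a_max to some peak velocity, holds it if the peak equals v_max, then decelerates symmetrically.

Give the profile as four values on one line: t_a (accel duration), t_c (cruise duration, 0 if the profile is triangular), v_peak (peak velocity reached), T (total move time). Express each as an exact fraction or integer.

(v_max)²/a_max = (11/4)²/(11/4) = 11/4
55/4 ≥ 11/4 ⇒ cruise phase
t_a = (11/4)/(11/4) = 1; v_peak = 11/4
d_cruise = 55/4 − 11/4 = 11; t_c = 11/(11/4) = 4
T = 2·1 + 4 = 6

t_a=1 t_c=4 v_peak=11/4 T=6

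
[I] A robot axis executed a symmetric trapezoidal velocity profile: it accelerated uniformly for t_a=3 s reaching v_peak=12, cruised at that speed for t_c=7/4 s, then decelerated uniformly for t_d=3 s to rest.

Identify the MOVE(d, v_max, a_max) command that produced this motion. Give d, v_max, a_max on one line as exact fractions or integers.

d=57 v_max=12 a_max=4

a_max = 12/3 = 4
d_a = ½·12·3 = 18; d_c = 12·7/4 = 21
d = 2·18 + 21 = 57
t_c = 7/4 > 0 → v_max = v_peak = 12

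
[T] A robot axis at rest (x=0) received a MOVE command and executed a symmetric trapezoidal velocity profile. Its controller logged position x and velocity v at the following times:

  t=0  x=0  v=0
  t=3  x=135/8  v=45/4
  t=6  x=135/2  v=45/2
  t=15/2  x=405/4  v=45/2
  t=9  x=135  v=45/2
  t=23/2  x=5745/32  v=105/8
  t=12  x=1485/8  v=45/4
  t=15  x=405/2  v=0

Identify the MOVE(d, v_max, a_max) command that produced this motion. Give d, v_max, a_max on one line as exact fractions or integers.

d=405/2 v_max=45/2 a_max=15/4

final state: t=15, x=405/2, v=0 → d = 405/2
a_max = (45/4−0)/(3−0) = 15/4
max v = 45/2 over t∈[6,9] → v_max = 45/2
check: 45/2·(6+3) = 405/2 ✓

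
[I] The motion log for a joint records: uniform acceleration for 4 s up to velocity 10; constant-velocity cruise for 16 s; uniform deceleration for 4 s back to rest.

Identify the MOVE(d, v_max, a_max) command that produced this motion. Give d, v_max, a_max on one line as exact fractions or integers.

a_max = 10/4 = 5/2
d_a = ½·10·4 = 20; d_c = 10·16 = 160
d = 2·20 + 160 = 200
t_c = 16 > 0 → v_max = v_peak = 10

d=200 v_max=10 a_max=5/2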